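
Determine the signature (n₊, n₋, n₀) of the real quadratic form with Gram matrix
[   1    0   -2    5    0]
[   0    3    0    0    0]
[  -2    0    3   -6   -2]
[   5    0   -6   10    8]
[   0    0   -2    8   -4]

Answer: (3, 1, 1)

Derivation:
step 0: pivot 1 → sign +
step 1: pivot 3 → sign +
step 2: pivot -1 → sign −
step 3: pivot 1 → sign +
step 4: row/col 4 already zero → sign 0
signature = (3, 1, 1)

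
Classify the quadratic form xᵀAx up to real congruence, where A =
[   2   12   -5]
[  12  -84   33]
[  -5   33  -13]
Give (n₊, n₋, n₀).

step 0: pivot 2 → sign +
step 1: pivot -156 → sign −
step 2: pivot -3/52 → sign −
signature = (1, 2, 0)

Answer: (1, 2, 0)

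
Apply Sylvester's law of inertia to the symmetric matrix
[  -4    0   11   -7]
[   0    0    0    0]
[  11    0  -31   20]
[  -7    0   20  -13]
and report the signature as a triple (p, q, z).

step 0: pivot -4 → sign −
step 1: pivot -3/4 → sign −
step 2: row/col 2 already zero → sign 0
step 3: row/col 3 already zero → sign 0
signature = (0, 2, 2)

Answer: (0, 2, 2)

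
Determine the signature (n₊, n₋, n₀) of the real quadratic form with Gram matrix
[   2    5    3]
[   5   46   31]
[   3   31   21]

Answer: (3, 0, 0)

Derivation:
step 0: pivot 2 → sign +
step 1: pivot 67/2 → sign +
step 2: pivot 1/67 → sign +
signature = (3, 0, 0)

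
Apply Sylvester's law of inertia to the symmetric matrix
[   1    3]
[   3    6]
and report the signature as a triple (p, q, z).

step 0: pivot 1 → sign +
step 1: pivot -3 → sign −
signature = (1, 1, 0)

Answer: (1, 1, 0)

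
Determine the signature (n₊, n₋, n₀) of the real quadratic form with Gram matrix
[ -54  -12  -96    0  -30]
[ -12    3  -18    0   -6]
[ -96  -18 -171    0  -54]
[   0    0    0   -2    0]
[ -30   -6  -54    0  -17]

step 0: pivot -54 → sign −
step 1: pivot 17/3 → sign +
step 2: pivot -39/17 → sign −
step 3: pivot -2 → sign −
step 4: pivot 1/13 → sign +
signature = (2, 3, 0)

Answer: (2, 3, 0)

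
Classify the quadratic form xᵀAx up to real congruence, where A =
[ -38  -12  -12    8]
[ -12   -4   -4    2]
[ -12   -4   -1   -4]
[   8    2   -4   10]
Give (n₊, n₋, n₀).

Answer: (2, 2, 0)

Derivation:
step 0: pivot -38 → sign −
step 1: pivot -4/19 → sign −
step 2: pivot 3 → sign +
step 3: pivot 1 → sign +
signature = (2, 2, 0)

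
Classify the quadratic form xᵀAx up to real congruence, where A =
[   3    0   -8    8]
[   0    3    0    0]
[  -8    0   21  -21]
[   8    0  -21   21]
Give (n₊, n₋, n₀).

step 0: pivot 3 → sign +
step 1: pivot 3 → sign +
step 2: pivot -1/3 → sign −
step 3: row/col 3 already zero → sign 0
signature = (2, 1, 1)

Answer: (2, 1, 1)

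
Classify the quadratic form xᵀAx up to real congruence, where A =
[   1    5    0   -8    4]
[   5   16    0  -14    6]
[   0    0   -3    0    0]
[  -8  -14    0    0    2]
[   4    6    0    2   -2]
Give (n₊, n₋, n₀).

step 0: pivot 1 → sign +
step 1: pivot -9 → sign −
step 2: pivot -3 → sign −
step 3: pivot 100/9 → sign +
step 4: pivot 1/25 → sign +
signature = (3, 2, 0)

Answer: (3, 2, 0)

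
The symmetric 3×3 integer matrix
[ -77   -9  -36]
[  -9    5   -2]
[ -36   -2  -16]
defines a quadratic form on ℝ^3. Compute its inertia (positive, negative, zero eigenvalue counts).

Answer: (2, 1, 0)

Derivation:
step 0: pivot -77 → sign −
step 1: pivot 466/77 → sign +
step 2: pivot 6/233 → sign +
signature = (2, 1, 0)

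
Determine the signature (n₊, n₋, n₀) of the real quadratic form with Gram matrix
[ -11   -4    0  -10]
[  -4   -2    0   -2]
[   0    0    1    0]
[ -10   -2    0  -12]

Answer: (2, 2, 0)

Derivation:
step 0: pivot -11 → sign −
step 1: pivot -6/11 → sign −
step 2: pivot 1 → sign +
step 3: pivot 2 → sign +
signature = (2, 2, 0)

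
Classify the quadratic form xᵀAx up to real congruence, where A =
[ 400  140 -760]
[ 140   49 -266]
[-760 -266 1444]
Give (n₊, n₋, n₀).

step 0: pivot 400 → sign +
step 1: row/col 1 already zero → sign 0
step 2: row/col 2 already zero → sign 0
signature = (1, 0, 2)

Answer: (1, 0, 2)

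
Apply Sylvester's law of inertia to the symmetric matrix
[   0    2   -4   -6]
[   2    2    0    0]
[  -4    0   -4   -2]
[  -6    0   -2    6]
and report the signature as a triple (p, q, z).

step 0: pivot 2 → sign +
step 1: pivot -2 → sign −
step 2: pivot 4 → sign +
step 3: pivot -1 → sign −
signature = (2, 2, 0)

Answer: (2, 2, 0)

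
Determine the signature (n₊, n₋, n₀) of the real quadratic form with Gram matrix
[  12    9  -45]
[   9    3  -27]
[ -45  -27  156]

Answer: (1, 2, 0)

Derivation:
step 0: pivot 12 → sign +
step 1: pivot -15/4 → sign −
step 2: pivot -3/5 → sign −
signature = (1, 2, 0)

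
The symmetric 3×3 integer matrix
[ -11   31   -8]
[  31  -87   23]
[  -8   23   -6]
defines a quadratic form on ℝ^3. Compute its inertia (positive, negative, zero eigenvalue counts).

Answer: (1, 2, 0)

Derivation:
step 0: pivot -11 → sign −
step 1: pivot 4/11 → sign +
step 2: pivot -3/4 → sign −
signature = (1, 2, 0)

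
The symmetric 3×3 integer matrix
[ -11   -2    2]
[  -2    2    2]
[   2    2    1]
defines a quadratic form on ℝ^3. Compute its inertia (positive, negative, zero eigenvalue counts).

step 0: pivot -11 → sign −
step 1: pivot 26/11 → sign +
step 2: pivot 3/13 → sign +
signature = (2, 1, 0)

Answer: (2, 1, 0)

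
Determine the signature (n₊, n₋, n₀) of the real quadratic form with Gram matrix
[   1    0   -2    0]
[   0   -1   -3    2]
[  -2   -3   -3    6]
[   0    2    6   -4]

step 0: pivot 1 → sign +
step 1: pivot -1 → sign −
step 2: pivot 2 → sign +
step 3: row/col 3 already zero → sign 0
signature = (2, 1, 1)

Answer: (2, 1, 1)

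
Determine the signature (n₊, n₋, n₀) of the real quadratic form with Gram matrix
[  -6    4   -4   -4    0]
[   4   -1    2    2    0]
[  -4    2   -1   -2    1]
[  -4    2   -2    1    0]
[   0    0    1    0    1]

Answer: (4, 1, 0)

Derivation:
step 0: pivot -6 → sign −
step 1: pivot 5/3 → sign +
step 2: pivot 7/5 → sign +
step 3: pivot 23/7 → sign +
step 4: pivot 6/23 → sign +
signature = (4, 1, 0)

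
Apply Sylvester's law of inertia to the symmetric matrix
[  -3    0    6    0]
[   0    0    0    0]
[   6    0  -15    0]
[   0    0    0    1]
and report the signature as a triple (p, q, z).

step 0: pivot -3 → sign −
step 1: pivot -3 → sign −
step 2: pivot 1 → sign +
step 3: row/col 3 already zero → sign 0
signature = (1, 2, 1)

Answer: (1, 2, 1)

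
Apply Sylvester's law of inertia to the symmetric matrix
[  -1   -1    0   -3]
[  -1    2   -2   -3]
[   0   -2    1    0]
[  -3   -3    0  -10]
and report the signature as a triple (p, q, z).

Answer: (1, 3, 0)

Derivation:
step 0: pivot -1 → sign −
step 1: pivot 3 → sign +
step 2: pivot -1/3 → sign −
step 3: pivot -1 → sign −
signature = (1, 3, 0)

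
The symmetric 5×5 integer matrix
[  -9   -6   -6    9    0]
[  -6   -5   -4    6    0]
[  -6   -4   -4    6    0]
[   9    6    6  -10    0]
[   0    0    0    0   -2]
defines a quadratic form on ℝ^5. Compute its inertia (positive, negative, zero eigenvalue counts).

step 0: pivot -9 → sign −
step 1: pivot -1 → sign −
step 2: pivot -1 → sign −
step 3: pivot -2 → sign −
step 4: row/col 4 already zero → sign 0
signature = (0, 4, 1)

Answer: (0, 4, 1)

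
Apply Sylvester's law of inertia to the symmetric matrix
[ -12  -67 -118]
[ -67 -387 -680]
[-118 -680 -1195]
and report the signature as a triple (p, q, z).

step 0: pivot -12 → sign −
step 1: pivot -155/12 → sign −
step 2: pivot 3/155 → sign +
signature = (1, 2, 0)

Answer: (1, 2, 0)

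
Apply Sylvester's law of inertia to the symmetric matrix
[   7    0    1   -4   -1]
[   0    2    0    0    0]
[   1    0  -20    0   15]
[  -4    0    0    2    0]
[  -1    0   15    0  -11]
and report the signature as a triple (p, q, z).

Answer: (3, 2, 0)

Derivation:
step 0: pivot 7 → sign +
step 1: pivot 2 → sign +
step 2: pivot -141/7 → sign −
step 3: pivot -38/141 → sign −
step 4: pivot 6/19 → sign +
signature = (3, 2, 0)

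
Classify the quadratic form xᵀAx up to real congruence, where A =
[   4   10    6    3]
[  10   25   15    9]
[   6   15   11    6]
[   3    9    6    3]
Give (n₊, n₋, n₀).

Answer: (3, 1, 0)

Derivation:
step 0: pivot 4 → sign +
step 1: pivot 2 → sign +
step 2: pivot -3/8 → sign −
step 3: pivot 6 → sign +
signature = (3, 1, 0)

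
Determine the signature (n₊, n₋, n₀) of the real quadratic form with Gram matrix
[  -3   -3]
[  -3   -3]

Answer: (0, 1, 1)

Derivation:
step 0: pivot -3 → sign −
step 1: row/col 1 already zero → sign 0
signature = (0, 1, 1)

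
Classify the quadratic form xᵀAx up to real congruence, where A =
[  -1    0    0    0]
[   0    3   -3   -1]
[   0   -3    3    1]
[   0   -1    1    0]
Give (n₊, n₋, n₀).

step 0: pivot -1 → sign −
step 1: pivot 3 → sign +
step 2: pivot -1/3 → sign −
step 3: row/col 3 already zero → sign 0
signature = (1, 2, 1)

Answer: (1, 2, 1)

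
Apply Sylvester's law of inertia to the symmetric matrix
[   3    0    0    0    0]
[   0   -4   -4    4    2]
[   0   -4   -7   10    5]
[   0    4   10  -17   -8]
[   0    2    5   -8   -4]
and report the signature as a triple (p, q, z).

step 0: pivot 3 → sign +
step 1: pivot -4 → sign −
step 2: pivot -3 → sign −
step 3: pivot -1 → sign −
step 4: row/col 4 already zero → sign 0
signature = (1, 3, 1)

Answer: (1, 3, 1)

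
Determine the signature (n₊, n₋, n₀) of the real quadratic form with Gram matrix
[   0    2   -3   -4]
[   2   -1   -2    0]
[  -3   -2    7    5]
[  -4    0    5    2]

step 0: pivot -1 → sign −
step 1: pivot 4 → sign +
step 2: pivot -5/4 → sign −
step 3: pivot 6/5 → sign +
signature = (2, 2, 0)

Answer: (2, 2, 0)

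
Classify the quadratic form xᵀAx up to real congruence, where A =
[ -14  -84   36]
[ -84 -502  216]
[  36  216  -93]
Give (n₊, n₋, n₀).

step 0: pivot -14 → sign −
step 1: pivot 2 → sign +
step 2: pivot -3/7 → sign −
signature = (1, 2, 0)

Answer: (1, 2, 0)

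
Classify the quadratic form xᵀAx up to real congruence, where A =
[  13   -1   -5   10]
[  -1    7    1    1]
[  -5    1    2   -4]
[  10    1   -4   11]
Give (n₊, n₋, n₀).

Answer: (3, 1, 0)

Derivation:
step 0: pivot 13 → sign +
step 1: pivot 90/13 → sign +
step 2: pivot 1/45 → sign +
step 3: pivot -3/2 → sign −
signature = (3, 1, 0)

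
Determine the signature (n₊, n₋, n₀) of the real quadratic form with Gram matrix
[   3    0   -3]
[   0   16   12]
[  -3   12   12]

step 0: pivot 3 → sign +
step 1: pivot 16 → sign +
step 2: row/col 2 already zero → sign 0
signature = (2, 0, 1)

Answer: (2, 0, 1)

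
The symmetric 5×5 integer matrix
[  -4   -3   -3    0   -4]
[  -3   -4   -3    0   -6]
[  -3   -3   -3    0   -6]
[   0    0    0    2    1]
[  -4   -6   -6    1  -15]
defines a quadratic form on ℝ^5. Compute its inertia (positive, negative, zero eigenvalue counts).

Answer: (2, 3, 0)

Derivation:
step 0: pivot -4 → sign −
step 1: pivot -7/4 → sign −
step 2: pivot -3/7 → sign −
step 3: pivot 2 → sign +
step 4: pivot 1/2 → sign +
signature = (2, 3, 0)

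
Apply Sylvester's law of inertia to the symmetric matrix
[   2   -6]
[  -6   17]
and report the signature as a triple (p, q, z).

step 0: pivot 2 → sign +
step 1: pivot -1 → sign −
signature = (1, 1, 0)

Answer: (1, 1, 0)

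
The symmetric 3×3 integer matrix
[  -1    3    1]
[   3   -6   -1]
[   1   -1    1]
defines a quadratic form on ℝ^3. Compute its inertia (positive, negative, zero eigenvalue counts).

Answer: (2, 1, 0)

Derivation:
step 0: pivot -1 → sign −
step 1: pivot 3 → sign +
step 2: pivot 2/3 → sign +
signature = (2, 1, 0)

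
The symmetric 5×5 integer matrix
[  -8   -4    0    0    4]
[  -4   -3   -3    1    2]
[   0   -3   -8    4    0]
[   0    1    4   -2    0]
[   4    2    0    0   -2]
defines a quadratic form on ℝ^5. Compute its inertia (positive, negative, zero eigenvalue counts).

Answer: (1, 3, 1)

Derivation:
step 0: pivot -8 → sign −
step 1: pivot -1 → sign −
step 2: pivot 1 → sign +
step 3: pivot -2 → sign −
step 4: row/col 4 already zero → sign 0
signature = (1, 3, 1)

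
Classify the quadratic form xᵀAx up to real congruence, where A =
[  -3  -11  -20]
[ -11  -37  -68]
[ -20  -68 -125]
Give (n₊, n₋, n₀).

step 0: pivot -3 → sign −
step 1: pivot 10/3 → sign +
step 2: pivot -1/5 → sign −
signature = (1, 2, 0)

Answer: (1, 2, 0)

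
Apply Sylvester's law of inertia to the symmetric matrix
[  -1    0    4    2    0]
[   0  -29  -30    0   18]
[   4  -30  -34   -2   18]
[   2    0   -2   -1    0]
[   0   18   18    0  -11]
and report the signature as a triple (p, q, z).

step 0: pivot -1 → sign −
step 1: pivot -29 → sign −
step 2: pivot 378/29 → sign +
step 3: pivot 5/21 → sign +
step 4: pivot -1/5 → sign −
signature = (2, 3, 0)

Answer: (2, 3, 0)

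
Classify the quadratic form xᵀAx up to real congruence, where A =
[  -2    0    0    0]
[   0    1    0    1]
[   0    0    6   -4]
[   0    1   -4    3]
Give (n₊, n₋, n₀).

Answer: (2, 2, 0)

Derivation:
step 0: pivot -2 → sign −
step 1: pivot 1 → sign +
step 2: pivot 6 → sign +
step 3: pivot -2/3 → sign −
signature = (2, 2, 0)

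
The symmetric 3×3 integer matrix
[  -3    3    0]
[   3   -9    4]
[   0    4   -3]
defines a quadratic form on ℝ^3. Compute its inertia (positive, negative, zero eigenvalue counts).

Answer: (0, 3, 0)

Derivation:
step 0: pivot -3 → sign −
step 1: pivot -6 → sign −
step 2: pivot -1/3 → sign −
signature = (0, 3, 0)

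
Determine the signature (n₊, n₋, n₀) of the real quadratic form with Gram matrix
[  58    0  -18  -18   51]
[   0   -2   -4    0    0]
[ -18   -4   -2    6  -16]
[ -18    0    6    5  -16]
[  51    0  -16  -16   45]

Answer: (3, 2, 0)

Derivation:
step 0: pivot 58 → sign +
step 1: pivot -2 → sign −
step 2: pivot 12/29 → sign +
step 3: pivot -1 → sign −
step 4: pivot 1/12 → sign +
signature = (3, 2, 0)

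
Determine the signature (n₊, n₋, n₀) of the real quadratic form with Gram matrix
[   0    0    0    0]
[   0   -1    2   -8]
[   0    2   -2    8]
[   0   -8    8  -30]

step 0: pivot -1 → sign −
step 1: pivot 2 → sign +
step 2: pivot 2 → sign +
step 3: row/col 3 already zero → sign 0
signature = (2, 1, 1)

Answer: (2, 1, 1)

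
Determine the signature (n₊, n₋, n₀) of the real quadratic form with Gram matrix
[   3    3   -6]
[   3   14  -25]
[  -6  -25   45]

Answer: (3, 0, 0)

Derivation:
step 0: pivot 3 → sign +
step 1: pivot 11 → sign +
step 2: pivot 2/11 → sign +
signature = (3, 0, 0)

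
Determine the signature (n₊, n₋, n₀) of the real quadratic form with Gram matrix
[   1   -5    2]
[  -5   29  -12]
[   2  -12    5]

step 0: pivot 1 → sign +
step 1: pivot 4 → sign +
step 2: row/col 2 already zero → sign 0
signature = (2, 0, 1)

Answer: (2, 0, 1)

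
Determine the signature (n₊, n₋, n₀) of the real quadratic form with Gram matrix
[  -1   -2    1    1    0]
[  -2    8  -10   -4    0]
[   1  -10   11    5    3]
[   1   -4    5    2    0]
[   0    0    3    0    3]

Answer: (2, 2, 1)

Derivation:
step 0: pivot -1 → sign −
step 1: pivot 12 → sign +
step 2: pivot 3 → sign +
step 3: pivot -3 → sign −
step 4: row/col 4 already zero → sign 0
signature = (2, 2, 1)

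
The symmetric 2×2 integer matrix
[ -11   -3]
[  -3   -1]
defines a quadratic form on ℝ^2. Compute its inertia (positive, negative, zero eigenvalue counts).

step 0: pivot -11 → sign −
step 1: pivot -2/11 → sign −
signature = (0, 2, 0)

Answer: (0, 2, 0)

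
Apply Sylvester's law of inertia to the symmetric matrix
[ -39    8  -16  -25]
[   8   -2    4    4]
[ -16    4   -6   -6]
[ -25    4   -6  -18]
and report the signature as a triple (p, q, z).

step 0: pivot -39 → sign −
step 1: pivot -14/39 → sign −
step 2: pivot 2 → sign +
step 3: pivot -3/7 → sign −
signature = (1, 3, 0)

Answer: (1, 3, 0)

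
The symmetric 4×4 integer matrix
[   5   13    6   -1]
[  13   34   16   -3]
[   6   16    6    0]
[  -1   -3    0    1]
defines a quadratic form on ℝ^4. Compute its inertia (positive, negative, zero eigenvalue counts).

step 0: pivot 5 → sign +
step 1: pivot 1/5 → sign +
step 2: pivot -2 → sign −
step 3: pivot 2 → sign +
signature = (3, 1, 0)

Answer: (3, 1, 0)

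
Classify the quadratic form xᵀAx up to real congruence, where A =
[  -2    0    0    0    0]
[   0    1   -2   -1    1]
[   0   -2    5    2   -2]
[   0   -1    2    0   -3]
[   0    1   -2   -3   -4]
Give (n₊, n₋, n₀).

step 0: pivot -2 → sign −
step 1: pivot 1 → sign +
step 2: pivot 1 → sign +
step 3: pivot -1 → sign −
step 4: pivot -1 → sign −
signature = (2, 3, 0)

Answer: (2, 3, 0)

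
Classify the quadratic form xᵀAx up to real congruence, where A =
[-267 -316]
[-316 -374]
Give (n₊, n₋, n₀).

step 0: pivot -267 → sign −
step 1: pivot -2/267 → sign −
signature = (0, 2, 0)

Answer: (0, 2, 0)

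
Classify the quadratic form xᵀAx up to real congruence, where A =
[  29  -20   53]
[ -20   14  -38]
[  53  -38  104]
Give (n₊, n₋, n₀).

Answer: (2, 1, 0)

Derivation:
step 0: pivot 29 → sign +
step 1: pivot 6/29 → sign +
step 2: pivot -3 → sign −
signature = (2, 1, 0)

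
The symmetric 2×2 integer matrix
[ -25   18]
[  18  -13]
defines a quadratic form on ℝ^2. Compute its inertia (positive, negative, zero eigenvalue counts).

step 0: pivot -25 → sign −
step 1: pivot -1/25 → sign −
signature = (0, 2, 0)

Answer: (0, 2, 0)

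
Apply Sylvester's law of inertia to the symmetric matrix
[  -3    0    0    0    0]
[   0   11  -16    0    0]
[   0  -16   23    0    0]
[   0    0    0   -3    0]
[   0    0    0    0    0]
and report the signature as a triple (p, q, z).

Answer: (1, 3, 1)

Derivation:
step 0: pivot -3 → sign −
step 1: pivot 11 → sign +
step 2: pivot -3/11 → sign −
step 3: pivot -3 → sign −
step 4: row/col 4 already zero → sign 0
signature = (1, 3, 1)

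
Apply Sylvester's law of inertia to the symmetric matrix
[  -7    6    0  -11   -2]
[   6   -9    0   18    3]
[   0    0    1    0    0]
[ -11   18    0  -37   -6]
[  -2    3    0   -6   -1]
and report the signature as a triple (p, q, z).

step 0: pivot -7 → sign −
step 1: pivot -27/7 → sign −
step 2: pivot 1 → sign +
step 3: pivot -2/3 → sign −
step 4: row/col 4 already zero → sign 0
signature = (1, 3, 1)

Answer: (1, 3, 1)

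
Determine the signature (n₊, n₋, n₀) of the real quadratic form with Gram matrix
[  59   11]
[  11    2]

step 0: pivot 59 → sign +
step 1: pivot -3/59 → sign −
signature = (1, 1, 0)

Answer: (1, 1, 0)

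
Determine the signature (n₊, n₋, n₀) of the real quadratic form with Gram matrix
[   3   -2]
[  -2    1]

step 0: pivot 3 → sign +
step 1: pivot -1/3 → sign −
signature = (1, 1, 0)

Answer: (1, 1, 0)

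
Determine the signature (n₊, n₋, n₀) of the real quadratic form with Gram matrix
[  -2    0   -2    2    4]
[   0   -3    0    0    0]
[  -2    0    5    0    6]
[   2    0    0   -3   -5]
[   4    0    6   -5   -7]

Answer: (2, 3, 0)

Derivation:
step 0: pivot -2 → sign −
step 1: pivot -3 → sign −
step 2: pivot 7 → sign +
step 3: pivot -11/7 → sign −
step 4: pivot 6/11 → sign +
signature = (2, 3, 0)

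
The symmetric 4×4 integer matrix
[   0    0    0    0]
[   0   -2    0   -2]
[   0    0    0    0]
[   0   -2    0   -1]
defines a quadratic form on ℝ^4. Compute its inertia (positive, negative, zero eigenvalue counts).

step 0: pivot -2 → sign −
step 1: pivot 1 → sign +
step 2: row/col 2 already zero → sign 0
step 3: row/col 3 already zero → sign 0
signature = (1, 1, 2)

Answer: (1, 1, 2)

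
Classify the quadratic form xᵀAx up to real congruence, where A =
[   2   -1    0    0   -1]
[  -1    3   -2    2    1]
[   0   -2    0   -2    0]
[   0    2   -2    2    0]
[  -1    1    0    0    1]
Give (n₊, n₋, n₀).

step 0: pivot 2 → sign +
step 1: pivot 5/2 → sign +
step 2: pivot -8/5 → sign −
step 3: pivot 1/2 → sign +
step 4: row/col 4 already zero → sign 0
signature = (3, 1, 1)

Answer: (3, 1, 1)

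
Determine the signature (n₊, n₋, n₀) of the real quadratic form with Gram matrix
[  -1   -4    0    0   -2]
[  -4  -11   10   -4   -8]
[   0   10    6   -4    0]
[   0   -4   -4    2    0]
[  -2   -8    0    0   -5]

step 0: pivot -1 → sign −
step 1: pivot 5 → sign +
step 2: pivot -14 → sign −
step 3: pivot -2/35 → sign −
step 4: pivot -1 → sign −
signature = (1, 4, 0)

Answer: (1, 4, 0)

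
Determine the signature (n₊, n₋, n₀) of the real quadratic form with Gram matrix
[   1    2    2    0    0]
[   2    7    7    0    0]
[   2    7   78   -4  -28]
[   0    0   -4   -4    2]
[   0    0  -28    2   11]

Answer: (3, 1, 1)

Derivation:
step 0: pivot 1 → sign +
step 1: pivot 3 → sign +
step 2: pivot 71 → sign +
step 3: pivot -300/71 → sign −
step 4: row/col 4 already zero → sign 0
signature = (3, 1, 1)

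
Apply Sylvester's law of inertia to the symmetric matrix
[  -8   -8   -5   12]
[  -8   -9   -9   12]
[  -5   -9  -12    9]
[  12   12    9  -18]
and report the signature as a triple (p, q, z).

Answer: (1, 3, 0)

Derivation:
step 0: pivot -8 → sign −
step 1: pivot -1 → sign −
step 2: pivot 57/8 → sign +
step 3: pivot -6/19 → sign −
signature = (1, 3, 0)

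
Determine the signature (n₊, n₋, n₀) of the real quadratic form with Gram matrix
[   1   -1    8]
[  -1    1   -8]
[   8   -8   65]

step 0: pivot 1 → sign +
step 1: pivot 1 → sign +
step 2: row/col 2 already zero → sign 0
signature = (2, 0, 1)

Answer: (2, 0, 1)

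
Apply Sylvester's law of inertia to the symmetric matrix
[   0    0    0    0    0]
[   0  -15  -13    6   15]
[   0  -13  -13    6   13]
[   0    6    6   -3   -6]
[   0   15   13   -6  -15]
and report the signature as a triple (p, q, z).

step 0: pivot -15 → sign −
step 1: pivot -26/15 → sign −
step 2: pivot -3/13 → sign −
step 3: row/col 3 already zero → sign 0
step 4: row/col 4 already zero → sign 0
signature = (0, 3, 2)

Answer: (0, 3, 2)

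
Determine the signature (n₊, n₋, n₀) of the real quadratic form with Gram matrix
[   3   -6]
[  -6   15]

Answer: (2, 0, 0)

Derivation:
step 0: pivot 3 → sign +
step 1: pivot 3 → sign +
signature = (2, 0, 0)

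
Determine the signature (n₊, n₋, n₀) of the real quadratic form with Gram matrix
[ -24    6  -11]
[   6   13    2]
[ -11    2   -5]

Answer: (2, 1, 0)

Derivation:
step 0: pivot -24 → sign −
step 1: pivot 29/2 → sign +
step 2: pivot 1/348 → sign +
signature = (2, 1, 0)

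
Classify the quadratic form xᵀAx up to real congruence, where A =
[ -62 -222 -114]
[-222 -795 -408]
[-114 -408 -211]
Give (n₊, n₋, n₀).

step 0: pivot -62 → sign −
step 1: pivot -3/31 → sign −
step 2: pivot -1 → sign −
signature = (0, 3, 0)

Answer: (0, 3, 0)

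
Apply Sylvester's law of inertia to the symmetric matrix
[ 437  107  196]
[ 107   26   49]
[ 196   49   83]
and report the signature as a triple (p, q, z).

Answer: (2, 1, 0)

Derivation:
step 0: pivot 437 → sign +
step 1: pivot -87/437 → sign −
step 2: pivot 6/29 → sign +
signature = (2, 1, 0)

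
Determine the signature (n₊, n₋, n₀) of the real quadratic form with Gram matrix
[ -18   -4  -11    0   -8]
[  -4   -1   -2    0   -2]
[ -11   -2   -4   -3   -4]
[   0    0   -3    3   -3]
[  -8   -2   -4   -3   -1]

step 0: pivot -18 → sign −
step 1: pivot -1/9 → sign −
step 2: pivot 9/2 → sign +
step 3: pivot 1 → sign +
step 4: pivot -6 → sign −
signature = (2, 3, 0)

Answer: (2, 3, 0)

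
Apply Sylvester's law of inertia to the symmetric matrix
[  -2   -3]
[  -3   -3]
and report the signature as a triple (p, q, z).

Answer: (1, 1, 0)

Derivation:
step 0: pivot -2 → sign −
step 1: pivot 3/2 → sign +
signature = (1, 1, 0)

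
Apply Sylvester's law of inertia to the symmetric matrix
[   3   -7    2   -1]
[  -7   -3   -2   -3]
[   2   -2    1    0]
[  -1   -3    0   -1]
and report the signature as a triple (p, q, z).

Answer: (2, 1, 1)

Derivation:
step 0: pivot 3 → sign +
step 1: pivot -58/3 → sign −
step 2: pivot 1/29 → sign +
step 3: row/col 3 already zero → sign 0
signature = (2, 1, 1)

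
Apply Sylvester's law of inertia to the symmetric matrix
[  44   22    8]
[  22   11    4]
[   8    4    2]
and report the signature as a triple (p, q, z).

step 0: pivot 44 → sign +
step 1: pivot 6/11 → sign +
step 2: row/col 2 already zero → sign 0
signature = (2, 0, 1)

Answer: (2, 0, 1)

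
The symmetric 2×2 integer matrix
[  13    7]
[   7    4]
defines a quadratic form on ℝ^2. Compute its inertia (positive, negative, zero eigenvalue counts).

step 0: pivot 13 → sign +
step 1: pivot 3/13 → sign +
signature = (2, 0, 0)

Answer: (2, 0, 0)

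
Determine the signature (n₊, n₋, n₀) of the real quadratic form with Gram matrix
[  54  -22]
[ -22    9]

Answer: (2, 0, 0)

Derivation:
step 0: pivot 54 → sign +
step 1: pivot 1/27 → sign +
signature = (2, 0, 0)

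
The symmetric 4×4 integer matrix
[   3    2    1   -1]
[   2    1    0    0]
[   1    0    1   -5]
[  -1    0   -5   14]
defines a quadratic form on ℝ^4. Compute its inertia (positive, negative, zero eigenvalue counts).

step 0: pivot 3 → sign +
step 1: pivot -1/3 → sign −
step 2: pivot 2 → sign +
step 3: pivot -3 → sign −
signature = (2, 2, 0)

Answer: (2, 2, 0)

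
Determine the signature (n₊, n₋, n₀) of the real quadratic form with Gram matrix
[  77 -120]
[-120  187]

step 0: pivot 77 → sign +
step 1: pivot -1/77 → sign −
signature = (1, 1, 0)

Answer: (1, 1, 0)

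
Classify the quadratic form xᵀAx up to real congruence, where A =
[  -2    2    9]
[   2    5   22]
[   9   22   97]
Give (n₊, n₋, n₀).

step 0: pivot -2 → sign −
step 1: pivot 7 → sign +
step 2: pivot 3/14 → sign +
signature = (2, 1, 0)

Answer: (2, 1, 0)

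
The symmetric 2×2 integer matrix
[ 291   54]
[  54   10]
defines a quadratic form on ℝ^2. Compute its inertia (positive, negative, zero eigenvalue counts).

step 0: pivot 291 → sign +
step 1: pivot -2/97 → sign −
signature = (1, 1, 0)

Answer: (1, 1, 0)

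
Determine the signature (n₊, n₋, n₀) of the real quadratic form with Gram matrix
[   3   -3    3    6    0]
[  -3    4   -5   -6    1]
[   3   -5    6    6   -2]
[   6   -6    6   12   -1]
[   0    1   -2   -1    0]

Answer: (3, 2, 0)

Derivation:
step 0: pivot 3 → sign +
step 1: pivot 1 → sign +
step 2: pivot -1 → sign −
step 3: pivot -1 → sign −
step 4: pivot 1 → sign +
signature = (3, 2, 0)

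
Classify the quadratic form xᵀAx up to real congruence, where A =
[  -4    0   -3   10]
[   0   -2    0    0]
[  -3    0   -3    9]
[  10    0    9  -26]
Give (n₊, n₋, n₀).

Answer: (1, 3, 0)

Derivation:
step 0: pivot -4 → sign −
step 1: pivot -2 → sign −
step 2: pivot -3/4 → sign −
step 3: pivot 2 → sign +
signature = (1, 3, 0)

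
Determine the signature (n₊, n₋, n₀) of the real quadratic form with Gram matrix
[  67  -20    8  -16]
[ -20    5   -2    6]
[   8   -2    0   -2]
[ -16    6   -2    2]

Answer: (1, 3, 0)

Derivation:
step 0: pivot 67 → sign +
step 1: pivot -65/67 → sign −
step 2: pivot -4/5 → sign −
step 3: pivot -1/13 → sign −
signature = (1, 3, 0)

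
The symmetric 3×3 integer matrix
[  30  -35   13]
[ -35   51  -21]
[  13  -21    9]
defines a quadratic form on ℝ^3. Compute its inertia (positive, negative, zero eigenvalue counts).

Answer: (3, 0, 0)

Derivation:
step 0: pivot 30 → sign +
step 1: pivot 61/6 → sign +
step 2: pivot 6/305 → sign +
signature = (3, 0, 0)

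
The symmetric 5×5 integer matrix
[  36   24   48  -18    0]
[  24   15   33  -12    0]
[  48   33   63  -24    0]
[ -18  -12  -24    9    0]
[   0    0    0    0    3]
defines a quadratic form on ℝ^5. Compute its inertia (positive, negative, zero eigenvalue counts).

step 0: pivot 36 → sign +
step 1: pivot -1 → sign −
step 2: pivot 3 → sign +
step 3: row/col 3 already zero → sign 0
step 4: row/col 4 already zero → sign 0
signature = (2, 1, 2)

Answer: (2, 1, 2)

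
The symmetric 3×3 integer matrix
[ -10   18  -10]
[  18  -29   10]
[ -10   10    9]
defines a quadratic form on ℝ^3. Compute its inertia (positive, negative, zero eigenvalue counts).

Answer: (2, 1, 0)

Derivation:
step 0: pivot -10 → sign −
step 1: pivot 17/5 → sign +
step 2: pivot 3/17 → sign +
signature = (2, 1, 0)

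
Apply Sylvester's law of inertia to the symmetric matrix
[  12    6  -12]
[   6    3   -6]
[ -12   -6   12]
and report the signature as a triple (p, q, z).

Answer: (1, 0, 2)

Derivation:
step 0: pivot 12 → sign +
step 1: row/col 1 already zero → sign 0
step 2: row/col 2 already zero → sign 0
signature = (1, 0, 2)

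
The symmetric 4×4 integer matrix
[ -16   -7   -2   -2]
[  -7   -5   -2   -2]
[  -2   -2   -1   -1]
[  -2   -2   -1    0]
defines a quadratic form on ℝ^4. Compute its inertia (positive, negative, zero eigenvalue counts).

step 0: pivot -16 → sign −
step 1: pivot -31/16 → sign −
step 2: pivot -3/31 → sign −
step 3: pivot 1 → sign +
signature = (1, 3, 0)

Answer: (1, 3, 0)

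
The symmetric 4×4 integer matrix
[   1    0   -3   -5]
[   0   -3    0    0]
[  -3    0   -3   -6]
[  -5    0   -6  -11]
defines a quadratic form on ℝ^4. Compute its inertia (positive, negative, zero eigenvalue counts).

step 0: pivot 1 → sign +
step 1: pivot -3 → sign −
step 2: pivot -12 → sign −
step 3: pivot 3/4 → sign +
signature = (2, 2, 0)

Answer: (2, 2, 0)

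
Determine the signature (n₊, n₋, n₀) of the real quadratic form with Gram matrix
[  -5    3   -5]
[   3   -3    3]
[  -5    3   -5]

Answer: (0, 2, 1)

Derivation:
step 0: pivot -5 → sign −
step 1: pivot -6/5 → sign −
step 2: row/col 2 already zero → sign 0
signature = (0, 2, 1)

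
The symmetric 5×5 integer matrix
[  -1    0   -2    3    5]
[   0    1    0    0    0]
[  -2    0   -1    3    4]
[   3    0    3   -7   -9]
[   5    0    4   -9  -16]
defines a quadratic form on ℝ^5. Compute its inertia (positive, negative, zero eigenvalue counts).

step 0: pivot -1 → sign −
step 1: pivot 1 → sign +
step 2: pivot 3 → sign +
step 3: pivot -1 → sign −
step 4: pivot -3 → sign −
signature = (2, 3, 0)

Answer: (2, 3, 0)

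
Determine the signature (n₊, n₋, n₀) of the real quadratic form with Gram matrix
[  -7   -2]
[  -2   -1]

Answer: (0, 2, 0)

Derivation:
step 0: pivot -7 → sign −
step 1: pivot -3/7 → sign −
signature = (0, 2, 0)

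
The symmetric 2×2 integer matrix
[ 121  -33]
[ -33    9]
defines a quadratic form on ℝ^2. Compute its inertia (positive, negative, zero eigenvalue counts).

step 0: pivot 121 → sign +
step 1: row/col 1 already zero → sign 0
signature = (1, 0, 1)

Answer: (1, 0, 1)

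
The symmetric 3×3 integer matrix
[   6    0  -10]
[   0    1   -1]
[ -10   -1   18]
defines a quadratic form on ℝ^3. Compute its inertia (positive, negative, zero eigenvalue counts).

step 0: pivot 6 → sign +
step 1: pivot 1 → sign +
step 2: pivot 1/3 → sign +
signature = (3, 0, 0)

Answer: (3, 0, 0)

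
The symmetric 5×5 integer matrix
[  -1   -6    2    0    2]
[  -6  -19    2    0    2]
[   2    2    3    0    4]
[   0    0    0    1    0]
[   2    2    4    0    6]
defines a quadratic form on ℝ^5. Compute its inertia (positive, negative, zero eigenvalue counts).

Answer: (4, 1, 0)

Derivation:
step 0: pivot -1 → sign −
step 1: pivot 17 → sign +
step 2: pivot 19/17 → sign +
step 3: pivot 1 → sign +
step 4: pivot 2/19 → sign +
signature = (4, 1, 0)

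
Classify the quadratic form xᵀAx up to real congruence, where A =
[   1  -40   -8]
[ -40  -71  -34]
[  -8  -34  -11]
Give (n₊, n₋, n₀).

step 0: pivot 1 → sign +
step 1: pivot -1671 → sign −
step 2: pivot -3/557 → sign −
signature = (1, 2, 0)

Answer: (1, 2, 0)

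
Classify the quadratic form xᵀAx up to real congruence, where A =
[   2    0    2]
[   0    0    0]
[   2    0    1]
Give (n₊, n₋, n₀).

Answer: (1, 1, 1)

Derivation:
step 0: pivot 2 → sign +
step 1: pivot -1 → sign −
step 2: row/col 2 already zero → sign 0
signature = (1, 1, 1)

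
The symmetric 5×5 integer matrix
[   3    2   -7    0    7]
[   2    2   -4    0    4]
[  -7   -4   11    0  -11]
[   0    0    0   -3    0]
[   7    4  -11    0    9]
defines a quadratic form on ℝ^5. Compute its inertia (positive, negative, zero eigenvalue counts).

step 0: pivot 3 → sign +
step 1: pivot 2/3 → sign +
step 2: pivot -6 → sign −
step 3: pivot -3 → sign −
step 4: pivot -2 → sign −
signature = (2, 3, 0)

Answer: (2, 3, 0)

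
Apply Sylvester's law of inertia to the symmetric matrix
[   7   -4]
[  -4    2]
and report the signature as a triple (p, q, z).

Answer: (1, 1, 0)

Derivation:
step 0: pivot 7 → sign +
step 1: pivot -2/7 → sign −
signature = (1, 1, 0)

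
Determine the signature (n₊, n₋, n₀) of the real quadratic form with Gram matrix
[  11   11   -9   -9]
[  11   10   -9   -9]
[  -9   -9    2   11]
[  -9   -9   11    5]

Answer: (2, 2, 0)

Derivation:
step 0: pivot 11 → sign +
step 1: pivot -1 → sign −
step 2: pivot -59/11 → sign −
step 3: pivot 6/59 → sign +
signature = (2, 2, 0)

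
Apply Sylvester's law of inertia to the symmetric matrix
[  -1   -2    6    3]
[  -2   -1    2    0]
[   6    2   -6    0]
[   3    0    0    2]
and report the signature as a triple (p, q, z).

step 0: pivot -1 → sign −
step 1: pivot 3 → sign +
step 2: pivot -10/3 → sign −
step 3: pivot 1/5 → sign +
signature = (2, 2, 0)

Answer: (2, 2, 0)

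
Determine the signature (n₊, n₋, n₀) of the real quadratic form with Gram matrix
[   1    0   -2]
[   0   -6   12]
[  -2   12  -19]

Answer: (2, 1, 0)

Derivation:
step 0: pivot 1 → sign +
step 1: pivot -6 → sign −
step 2: pivot 1 → sign +
signature = (2, 1, 0)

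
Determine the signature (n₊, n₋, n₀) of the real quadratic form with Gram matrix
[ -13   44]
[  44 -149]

step 0: pivot -13 → sign −
step 1: pivot -1/13 → sign −
signature = (0, 2, 0)

Answer: (0, 2, 0)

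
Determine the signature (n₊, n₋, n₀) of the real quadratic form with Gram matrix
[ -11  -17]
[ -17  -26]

Answer: (1, 1, 0)

Derivation:
step 0: pivot -11 → sign −
step 1: pivot 3/11 → sign +
signature = (1, 1, 0)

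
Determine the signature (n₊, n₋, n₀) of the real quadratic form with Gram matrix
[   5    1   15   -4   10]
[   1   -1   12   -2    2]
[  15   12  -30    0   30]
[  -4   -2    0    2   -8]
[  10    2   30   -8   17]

Answer: (2, 3, 0)

Derivation:
step 0: pivot 5 → sign +
step 1: pivot -6/5 → sign −
step 2: pivot -15/2 → sign −
step 3: pivot 6/5 → sign +
step 4: pivot -3 → sign −
signature = (2, 3, 0)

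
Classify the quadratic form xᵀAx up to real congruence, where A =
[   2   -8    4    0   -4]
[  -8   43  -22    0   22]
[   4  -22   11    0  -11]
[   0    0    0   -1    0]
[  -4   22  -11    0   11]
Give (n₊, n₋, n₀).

Answer: (2, 2, 1)

Derivation:
step 0: pivot 2 → sign +
step 1: pivot 11 → sign +
step 2: pivot -3/11 → sign −
step 3: pivot -1 → sign −
step 4: row/col 4 already zero → sign 0
signature = (2, 2, 1)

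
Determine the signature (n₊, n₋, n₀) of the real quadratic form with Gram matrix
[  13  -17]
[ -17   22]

step 0: pivot 13 → sign +
step 1: pivot -3/13 → sign −
signature = (1, 1, 0)

Answer: (1, 1, 0)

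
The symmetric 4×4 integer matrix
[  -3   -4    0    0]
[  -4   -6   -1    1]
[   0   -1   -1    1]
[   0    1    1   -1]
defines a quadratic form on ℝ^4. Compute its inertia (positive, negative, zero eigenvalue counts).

step 0: pivot -3 → sign −
step 1: pivot -2/3 → sign −
step 2: pivot 1/2 → sign +
step 3: row/col 3 already zero → sign 0
signature = (1, 2, 1)

Answer: (1, 2, 1)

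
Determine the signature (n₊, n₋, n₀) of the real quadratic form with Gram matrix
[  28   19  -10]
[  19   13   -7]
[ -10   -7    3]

step 0: pivot 28 → sign +
step 1: pivot 3/28 → sign +
step 2: pivot -1 → sign −
signature = (2, 1, 0)

Answer: (2, 1, 0)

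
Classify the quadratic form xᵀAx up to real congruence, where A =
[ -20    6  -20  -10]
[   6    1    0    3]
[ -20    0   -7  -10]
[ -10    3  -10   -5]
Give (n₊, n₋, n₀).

step 0: pivot -20 → sign −
step 1: pivot 14/5 → sign +
step 2: pivot 1/7 → sign +
step 3: row/col 3 already zero → sign 0
signature = (2, 1, 1)

Answer: (2, 1, 1)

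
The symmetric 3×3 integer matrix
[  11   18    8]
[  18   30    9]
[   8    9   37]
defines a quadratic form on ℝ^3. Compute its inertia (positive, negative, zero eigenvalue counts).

Answer: (3, 0, 0)

Derivation:
step 0: pivot 11 → sign +
step 1: pivot 6/11 → sign +
step 2: pivot 1/2 → sign +
signature = (3, 0, 0)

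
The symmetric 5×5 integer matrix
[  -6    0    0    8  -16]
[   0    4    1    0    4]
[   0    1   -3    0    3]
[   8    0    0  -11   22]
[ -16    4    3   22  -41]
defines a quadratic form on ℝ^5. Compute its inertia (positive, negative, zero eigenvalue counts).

step 0: pivot -6 → sign −
step 1: pivot 4 → sign +
step 2: pivot -13/4 → sign −
step 3: pivot -1/3 → sign −
step 4: pivot 3/13 → sign +
signature = (2, 3, 0)

Answer: (2, 3, 0)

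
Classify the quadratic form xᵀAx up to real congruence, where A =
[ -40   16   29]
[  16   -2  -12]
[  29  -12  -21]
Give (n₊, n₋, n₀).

Answer: (1, 2, 0)

Derivation:
step 0: pivot -40 → sign −
step 1: pivot 22/5 → sign +
step 2: pivot -1/88 → sign −
signature = (1, 2, 0)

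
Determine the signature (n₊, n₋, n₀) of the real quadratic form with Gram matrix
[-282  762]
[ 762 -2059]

step 0: pivot -282 → sign −
step 1: pivot 1/47 → sign +
signature = (1, 1, 0)

Answer: (1, 1, 0)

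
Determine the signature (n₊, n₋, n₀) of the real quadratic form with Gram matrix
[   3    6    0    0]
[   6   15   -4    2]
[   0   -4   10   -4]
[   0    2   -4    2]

Answer: (4, 0, 0)

Derivation:
step 0: pivot 3 → sign +
step 1: pivot 3 → sign +
step 2: pivot 14/3 → sign +
step 3: pivot 2/7 → sign +
signature = (4, 0, 0)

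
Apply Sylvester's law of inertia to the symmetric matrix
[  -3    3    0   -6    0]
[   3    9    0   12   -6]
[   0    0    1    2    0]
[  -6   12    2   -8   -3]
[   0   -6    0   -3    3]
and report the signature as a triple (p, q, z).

step 0: pivot -3 → sign −
step 1: pivot 12 → sign +
step 2: pivot 1 → sign +
step 3: pivot -3 → sign −
step 4: row/col 4 already zero → sign 0
signature = (2, 2, 1)

Answer: (2, 2, 1)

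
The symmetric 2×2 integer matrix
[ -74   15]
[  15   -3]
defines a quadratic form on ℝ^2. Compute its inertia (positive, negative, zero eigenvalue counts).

step 0: pivot -74 → sign −
step 1: pivot 3/74 → sign +
signature = (1, 1, 0)

Answer: (1, 1, 0)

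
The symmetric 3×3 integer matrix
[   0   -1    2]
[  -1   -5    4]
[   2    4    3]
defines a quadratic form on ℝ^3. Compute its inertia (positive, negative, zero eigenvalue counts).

step 0: pivot -5 → sign −
step 1: pivot 1/5 → sign +
step 2: pivot -1 → sign −
signature = (1, 2, 0)

Answer: (1, 2, 0)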